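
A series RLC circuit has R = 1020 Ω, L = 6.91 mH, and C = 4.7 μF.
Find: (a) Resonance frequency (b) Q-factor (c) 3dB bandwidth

Step 1 — Resonance: ω₀ = 1/√(LC) = 1/√(0.00691·4.7e-06) = 5549 rad/s.
Step 2 — f₀ = ω₀/(2π) = 883.1 Hz.
Step 3 — Series Q: Q = ω₀L/R = 5549·0.00691/1020 = 0.03759.
Step 4 — Bandwidth: Δω = ω₀/Q = 1.476e+05 rad/s; BW = Δω/(2π) = 2.349e+04 Hz.

(a) f₀ = 883.1 Hz  (b) Q = 0.03759  (c) BW = 2.349e+04 Hz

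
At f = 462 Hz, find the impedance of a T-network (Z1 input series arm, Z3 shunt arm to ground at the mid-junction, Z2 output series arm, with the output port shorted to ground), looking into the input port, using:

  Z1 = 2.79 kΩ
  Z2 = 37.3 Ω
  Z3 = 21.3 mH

Step 1 — Angular frequency: ω = 2π·f = 2π·462 = 2903 rad/s.
Step 2 — Component impedances:
  Z1: Z = R = 2790 Ω
  Z2: Z = R = 37.3 Ω
  Z3: Z = jωL = j·2903·0.0213 = 0 + j61.83 Ω
Step 3 — With the output port shorted to ground, the output series arm Z2 runs from the junction to ground; the shunt arm Z3 also runs from the junction to ground. They appear in parallel: Z3 || Z2 = 27.35 + j16.5 Ω.
Step 4 — Series with input arm Z1: Z_in = Z1 + (Z3 || Z2) = 2817 + j16.5 Ω = 2817∠0.3° Ω.

Z = 2817 + j16.5 Ω = 2817∠0.3° Ω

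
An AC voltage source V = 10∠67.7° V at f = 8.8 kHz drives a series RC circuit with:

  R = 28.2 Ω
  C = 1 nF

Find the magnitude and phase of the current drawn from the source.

Step 1 — Angular frequency: ω = 2π·f = 2π·8800 = 5.529e+04 rad/s.
Step 2 — Component impedances:
  R: Z = R = 28.2 Ω
  C: Z = 1/(jωC) = -j/(ω·C) = 0 - j1.809e+04 Ω
Step 3 — Series combination: Z_total = R + C = 28.2 - j1.809e+04 Ω = 1.809e+04∠-89.9° Ω.
Step 4 — Source phasor: V = 10∠67.7° V = 3.795 + j9.252 V.
Step 5 — Ohm's law: I = V / Z_total = (3.795 + j9.252) / (28.2 - j1.809e+04) = -0.0005112 + j0.0002106 A.
Step 6 — Convert to polar: |I| = 0.0005529 A, ∠I = 157.6°.

I = 0.0005529∠157.6° A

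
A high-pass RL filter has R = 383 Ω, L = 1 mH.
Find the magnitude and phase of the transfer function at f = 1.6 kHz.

Step 1 — Angular frequency: ω = 2π·1600 = 1.005e+04 rad/s.
Step 2 — Transfer function: H(jω) = jωL/(R + jωL).
Step 3 — Numerator jωL = j·10.05; denominator R + jωL = 383 + j10.05.
Step 4 — H = 0.0006885 + j0.02623.
Step 5 — Magnitude: |H| = 0.02624 (-31.6 dB); phase: φ = 88.5°.

|H| = 0.02624 (-31.6 dB), φ = 88.5°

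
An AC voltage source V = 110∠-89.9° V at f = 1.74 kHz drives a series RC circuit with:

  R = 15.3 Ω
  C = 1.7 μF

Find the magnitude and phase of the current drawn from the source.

Step 1 — Angular frequency: ω = 2π·f = 2π·1740 = 1.093e+04 rad/s.
Step 2 — Component impedances:
  R: Z = R = 15.3 Ω
  C: Z = 1/(jωC) = -j/(ω·C) = 0 - j53.8 Ω
Step 3 — Series combination: Z_total = R + C = 15.3 - j53.8 Ω = 55.94∠-74.1° Ω.
Step 4 — Source phasor: V = 110∠-89.9° V = 0.192 - j110 V.
Step 5 — Ohm's law: I = V / Z_total = (0.192 - j110) / (15.3 - j53.8) = 1.892 - j0.5346 A.
Step 6 — Convert to polar: |I| = 1.966 A, ∠I = -15.8°.

I = 1.966∠-15.8° A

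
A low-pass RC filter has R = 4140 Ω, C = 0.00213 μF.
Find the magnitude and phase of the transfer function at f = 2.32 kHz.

Step 1 — Angular frequency: ω = 2π·2320 = 1.458e+04 rad/s.
Step 2 — Transfer function: H(jω) = 1/(1 + jωRC).
Step 3 — Denominator: 1 + jωRC = 1 + j·1.458e+04·4140·2.13e-09 = 1 + j0.1285.
Step 4 — H = 0.9837 - j0.1265.
Step 5 — Magnitude: |H| = 0.9918 (-0.1 dB); phase: φ = -7.3°.

|H| = 0.9918 (-0.1 dB), φ = -7.3°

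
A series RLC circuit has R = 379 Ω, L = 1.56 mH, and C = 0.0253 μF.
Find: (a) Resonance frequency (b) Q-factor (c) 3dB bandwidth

Step 1 — Resonance: ω₀ = 1/√(LC) = 1/√(0.00156·2.53e-08) = 1.592e+05 rad/s.
Step 2 — f₀ = ω₀/(2π) = 2.533e+04 Hz.
Step 3 — Series Q: Q = ω₀L/R = 1.592e+05·0.00156/379 = 0.6552.
Step 4 — Bandwidth: Δω = ω₀/Q = 2.429e+05 rad/s; BW = Δω/(2π) = 3.867e+04 Hz.

(a) f₀ = 2.533e+04 Hz  (b) Q = 0.6552  (c) BW = 3.867e+04 Hz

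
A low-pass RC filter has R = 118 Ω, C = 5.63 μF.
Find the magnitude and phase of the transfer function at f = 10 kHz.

Step 1 — Angular frequency: ω = 2π·1e+04 = 6.283e+04 rad/s.
Step 2 — Transfer function: H(jω) = 1/(1 + jωRC).
Step 3 — Denominator: 1 + jωRC = 1 + j·6.283e+04·118·5.63e-06 = 1 + j41.74.
Step 4 — H = 0.0005736 - j0.02394.
Step 5 — Magnitude: |H| = 0.02395 (-32.4 dB); phase: φ = -88.6°.

|H| = 0.02395 (-32.4 dB), φ = -88.6°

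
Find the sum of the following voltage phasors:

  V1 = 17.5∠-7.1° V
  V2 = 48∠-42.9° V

Step 1 — Convert each phasor to rectangular form:
  V1 = 17.5·(cos(-7.1°) + j·sin(-7.1°)) = 17.37 - j2.163 V
  V2 = 48·(cos(-42.9°) + j·sin(-42.9°)) = 35.16 - j32.67 V
Step 2 — Sum components: V_total = 52.53 - j34.84 V.
Step 3 — Convert to polar: |V_total| = 63.03 V, ∠V_total = -33.6°.

V_total = 63.03∠-33.6° V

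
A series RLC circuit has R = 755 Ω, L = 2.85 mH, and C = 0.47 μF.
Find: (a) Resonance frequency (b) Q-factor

Step 1 — Resonance condition Im(Z)=0 gives ω₀ = 1/√(LC).
Step 2 — ω₀ = 1/√(0.00285·4.7e-07) = 2.732e+04 rad/s.
Step 3 — f₀ = ω₀/(2π) = 4349 Hz.
Step 4 — Series Q: Q = ω₀L/R = 2.732e+04·0.00285/755 = 0.1031.

(a) f₀ = 4349 Hz  (b) Q = 0.1031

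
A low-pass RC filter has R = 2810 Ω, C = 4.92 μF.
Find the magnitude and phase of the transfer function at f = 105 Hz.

Step 1 — Angular frequency: ω = 2π·105 = 659.7 rad/s.
Step 2 — Transfer function: H(jω) = 1/(1 + jωRC).
Step 3 — Denominator: 1 + jωRC = 1 + j·659.7·2810·4.92e-06 = 1 + j9.121.
Step 4 — H = 0.01188 - j0.1083.
Step 5 — Magnitude: |H| = 0.109 (-19.3 dB); phase: φ = -83.7°.

|H| = 0.109 (-19.3 dB), φ = -83.7°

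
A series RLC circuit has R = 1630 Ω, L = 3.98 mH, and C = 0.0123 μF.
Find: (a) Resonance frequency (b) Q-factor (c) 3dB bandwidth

Step 1 — Resonance: ω₀ = 1/√(LC) = 1/√(0.00398·1.23e-08) = 1.429e+05 rad/s.
Step 2 — f₀ = ω₀/(2π) = 2.275e+04 Hz.
Step 3 — Series Q: Q = ω₀L/R = 1.429e+05·0.00398/1630 = 0.349.
Step 4 — Bandwidth: Δω = ω₀/Q = 4.095e+05 rad/s; BW = Δω/(2π) = 6.518e+04 Hz.

(a) f₀ = 2.275e+04 Hz  (b) Q = 0.349  (c) BW = 6.518e+04 Hz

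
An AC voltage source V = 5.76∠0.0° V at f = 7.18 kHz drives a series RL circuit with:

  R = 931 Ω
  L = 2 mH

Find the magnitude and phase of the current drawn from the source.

Step 1 — Angular frequency: ω = 2π·f = 2π·7180 = 4.511e+04 rad/s.
Step 2 — Component impedances:
  R: Z = R = 931 Ω
  L: Z = jωL = j·4.511e+04·0.002 = 0 + j90.23 Ω
Step 3 — Series combination: Z_total = R + L = 931 + j90.23 Ω = 935.4∠5.5° Ω.
Step 4 — Source phasor: V = 5.76∠0.0° V = 5.76 V.
Step 5 — Ohm's law: I = V / Z_total = (5.76) / (931 + j90.23) = 0.006129 - j0.000594 A.
Step 6 — Convert to polar: |I| = 0.006158 A, ∠I = -5.5°.

I = 0.006158∠-5.5° A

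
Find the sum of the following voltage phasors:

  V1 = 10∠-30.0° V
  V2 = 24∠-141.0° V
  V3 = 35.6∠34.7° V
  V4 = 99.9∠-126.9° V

Step 1 — Convert each phasor to rectangular form:
  V1 = 10·(cos(-30.0°) + j·sin(-30.0°)) = 8.66 - j5 V
  V2 = 24·(cos(-141.0°) + j·sin(-141.0°)) = -18.65 - j15.1 V
  V3 = 35.6·(cos(34.7°) + j·sin(34.7°)) = 29.27 + j20.27 V
  V4 = 99.9·(cos(-126.9°) + j·sin(-126.9°)) = -59.98 - j79.89 V
Step 2 — Sum components: V_total = -40.7 - j79.73 V.
Step 3 — Convert to polar: |V_total| = 89.52 V, ∠V_total = -117.0°.

V_total = 89.52∠-117.0° V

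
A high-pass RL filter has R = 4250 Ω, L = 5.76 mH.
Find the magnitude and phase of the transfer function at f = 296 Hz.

Step 1 — Angular frequency: ω = 2π·296 = 1860 rad/s.
Step 2 — Transfer function: H(jω) = jωL/(R + jωL).
Step 3 — Numerator jωL = j·10.71; denominator R + jωL = 4250 + j10.71.
Step 4 — H = 6.353e-06 + j0.002521.
Step 5 — Magnitude: |H| = 0.002521 (-52.0 dB); phase: φ = 89.9°.

|H| = 0.002521 (-52.0 dB), φ = 89.9°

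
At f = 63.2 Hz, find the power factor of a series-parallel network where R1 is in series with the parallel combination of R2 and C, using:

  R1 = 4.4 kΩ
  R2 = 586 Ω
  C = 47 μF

Step 1 — Angular frequency: ω = 2π·f = 2π·63.2 = 397.1 rad/s.
Step 2 — Component impedances:
  R1: Z = R = 4400 Ω
  R2: Z = R = 586 Ω
  C: Z = 1/(jωC) = -j/(ω·C) = 0 - j53.58 Ω
Step 3 — Parallel branch: R2 || C = 1/(1/R2 + 1/C) = 4.858 - j53.14 Ω.
Step 4 — Series with R1: Z_total = R1 + (R2 || C) = 4405 - j53.14 Ω = 4405∠-0.7° Ω.
Step 5 — Power factor: PF = cos(φ) = Re(Z)/|Z| = 4404.9/4405.2 = 0.9999.
Step 6 — Type: Im(Z) = -53.14 ⇒ leading (phase φ = -0.7°).

PF = 0.9999 (leading, φ = -0.7°)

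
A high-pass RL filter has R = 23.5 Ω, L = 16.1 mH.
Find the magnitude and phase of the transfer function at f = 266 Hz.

Step 1 — Angular frequency: ω = 2π·266 = 1671 rad/s.
Step 2 — Transfer function: H(jω) = jωL/(R + jωL).
Step 3 — Numerator jωL = j·26.91; denominator R + jωL = 23.5 + j26.91.
Step 4 — H = 0.5673 + j0.4954.
Step 5 — Magnitude: |H| = 0.7532 (-2.5 dB); phase: φ = 41.1°.

|H| = 0.7532 (-2.5 dB), φ = 41.1°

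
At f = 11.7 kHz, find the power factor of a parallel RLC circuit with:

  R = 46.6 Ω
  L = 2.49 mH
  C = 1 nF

Step 1 — Angular frequency: ω = 2π·f = 2π·1.17e+04 = 7.351e+04 rad/s.
Step 2 — Component impedances:
  R: Z = R = 46.6 Ω
  L: Z = jωL = j·7.351e+04·0.00249 = 0 + j183 Ω
  C: Z = 1/(jωC) = -j/(ω·C) = 0 - j1.36e+04 Ω
Step 3 — Parallel combination: 1/Z_total = 1/R + 1/L + 1/C; Z_total = 43.83 + j11.01 Ω = 45.2∠14.1° Ω.
Step 4 — Power factor: PF = cos(φ) = Re(Z)/|Z| = 43.835/45.196 = 0.9699.
Step 5 — Type: Im(Z) = 11.01 ⇒ lagging (phase φ = 14.1°).

PF = 0.9699 (lagging, φ = 14.1°)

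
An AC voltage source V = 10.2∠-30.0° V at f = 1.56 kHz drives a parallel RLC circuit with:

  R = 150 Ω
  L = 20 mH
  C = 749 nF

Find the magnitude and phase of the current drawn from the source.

Step 1 — Angular frequency: ω = 2π·f = 2π·1560 = 9802 rad/s.
Step 2 — Component impedances:
  R: Z = R = 150 Ω
  L: Z = jωL = j·9802·0.02 = 0 + j196 Ω
  C: Z = 1/(jωC) = -j/(ω·C) = 0 - j136.2 Ω
Step 3 — Parallel combination: 1/Z_total = 1/R + 1/L + 1/C; Z_total = 134.8 - j45.29 Ω = 142.2∠-18.6° Ω.
Step 4 — Source phasor: V = 10.2∠-30.0° V = 8.833 - j5.1 V.
Step 5 — Ohm's law: I = V / Z_total = (8.833 - j5.1) / (134.8 - j45.29) = 0.07032 - j0.01421 A.
Step 6 — Convert to polar: |I| = 0.07174 A, ∠I = -11.4°.

I = 0.07174∠-11.4° A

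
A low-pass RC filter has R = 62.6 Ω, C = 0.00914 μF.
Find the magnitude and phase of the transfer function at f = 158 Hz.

Step 1 — Angular frequency: ω = 2π·158 = 992.7 rad/s.
Step 2 — Transfer function: H(jω) = 1/(1 + jωRC).
Step 3 — Denominator: 1 + jωRC = 1 + j·992.7·62.6·9.14e-09 = 1 + j0.000568.
Step 4 — H = 1 - j0.000568.
Step 5 — Magnitude: |H| = 1 (-0.0 dB); phase: φ = -0.0°.

|H| = 1 (-0.0 dB), φ = -0.0°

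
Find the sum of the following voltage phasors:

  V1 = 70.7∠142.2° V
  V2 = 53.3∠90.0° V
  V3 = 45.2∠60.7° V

Step 1 — Convert each phasor to rectangular form:
  V1 = 70.7·(cos(142.2°) + j·sin(142.2°)) = -55.86 + j43.33 V
  V2 = 53.3·(cos(90.0°) + j·sin(90.0°)) = 0 + j53.3 V
  V3 = 45.2·(cos(60.7°) + j·sin(60.7°)) = 22.12 + j39.42 V
Step 2 — Sum components: V_total = -33.74 + j136.1 V.
Step 3 — Convert to polar: |V_total| = 140.2 V, ∠V_total = 103.9°.

V_total = 140.2∠103.9° V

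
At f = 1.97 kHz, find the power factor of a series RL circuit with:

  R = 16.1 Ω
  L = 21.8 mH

Step 1 — Angular frequency: ω = 2π·f = 2π·1970 = 1.238e+04 rad/s.
Step 2 — Component impedances:
  R: Z = R = 16.1 Ω
  L: Z = jωL = j·1.238e+04·0.0218 = 0 + j269.8 Ω
Step 3 — Series combination: Z_total = R + L = 16.1 + j269.8 Ω = 270.3∠86.6° Ω.
Step 4 — Power factor: PF = cos(φ) = Re(Z)/|Z| = 16.1/270.3 = 0.05956.
Step 5 — Type: Im(Z) = 269.8 ⇒ lagging (phase φ = 86.6°).

PF = 0.05956 (lagging, φ = 86.6°)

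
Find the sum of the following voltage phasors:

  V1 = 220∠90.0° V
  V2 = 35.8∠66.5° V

Step 1 — Convert each phasor to rectangular form:
  V1 = 220·(cos(90.0°) + j·sin(90.0°)) = 0 + j220 V
  V2 = 35.8·(cos(66.5°) + j·sin(66.5°)) = 14.28 + j32.83 V
Step 2 — Sum components: V_total = 14.28 + j252.8 V.
Step 3 — Convert to polar: |V_total| = 253.2 V, ∠V_total = 86.8°.

V_total = 253.2∠86.8° V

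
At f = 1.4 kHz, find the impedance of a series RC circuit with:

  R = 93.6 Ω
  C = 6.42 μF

Step 1 — Angular frequency: ω = 2π·f = 2π·1400 = 8796 rad/s.
Step 2 — Component impedances:
  R: Z = R = 93.6 Ω
  C: Z = 1/(jωC) = -j/(ω·C) = 0 - j17.71 Ω
Step 3 — Series combination: Z_total = R + C = 93.6 - j17.71 Ω = 95.26∠-10.7° Ω.

Z = 93.6 - j17.71 Ω = 95.26∠-10.7° Ω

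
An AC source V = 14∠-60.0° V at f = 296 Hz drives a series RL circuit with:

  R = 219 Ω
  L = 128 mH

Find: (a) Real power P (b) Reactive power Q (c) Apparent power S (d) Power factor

Step 1 — Angular frequency: ω = 2π·f = 2π·296 = 1860 rad/s.
Step 2 — Component impedances:
  R: Z = R = 219 Ω
  L: Z = jωL = j·1860·0.128 = 0 + j238.1 Ω
Step 3 — Series combination: Z_total = R + L = 219 + j238.1 Ω = 323.5∠47.4° Ω.
Step 4 — Source phasor: V = 14∠-60.0° V = 7 - j12.12 V.
Step 5 — Current: I = V / Z = -0.01293 - j0.0413 A = 0.04328∠-107.4° A.
Step 6 — Complex power: S = V·I* = 0.4102 + j0.4459 VA.
Step 7 — Real power: P = Re(S) = 0.4102 W.
Step 8 — Reactive power: Q = Im(S) = 0.4459 VAR.
Step 9 — Apparent power: |S| = 0.6059 VA.
Step 10 — Power factor: PF = P/|S| = 0.677 (lagging).

(a) P = 0.4102 W  (b) Q = 0.4459 VAR  (c) S = 0.6059 VA  (d) PF = 0.677 (lagging)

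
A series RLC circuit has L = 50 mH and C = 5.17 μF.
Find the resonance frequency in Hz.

Step 1 — Resonance condition Im(Z)=0 gives ω₀ = 1/√(LC).
Step 2 — ω₀ = 1/√(0.05·5.17e-06) = 1967 rad/s.
Step 3 — f₀ = ω₀/(2π) = 313 Hz.

f₀ = 313 Hz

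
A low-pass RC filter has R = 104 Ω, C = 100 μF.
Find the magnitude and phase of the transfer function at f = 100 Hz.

Step 1 — Angular frequency: ω = 2π·100 = 628.3 rad/s.
Step 2 — Transfer function: H(jω) = 1/(1 + jωRC).
Step 3 — Denominator: 1 + jωRC = 1 + j·628.3·104·0.0001 = 1 + j6.535.
Step 4 — H = 0.02288 - j0.1495.
Step 5 — Magnitude: |H| = 0.1513 (-16.4 dB); phase: φ = -81.3°.

|H| = 0.1513 (-16.4 dB), φ = -81.3°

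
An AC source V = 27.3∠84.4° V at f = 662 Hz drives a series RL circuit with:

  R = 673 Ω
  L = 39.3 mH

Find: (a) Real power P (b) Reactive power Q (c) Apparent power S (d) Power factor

Step 1 — Angular frequency: ω = 2π·f = 2π·662 = 4159 rad/s.
Step 2 — Component impedances:
  R: Z = R = 673 Ω
  L: Z = jωL = j·4159·0.0393 = 0 + j163.5 Ω
Step 3 — Series combination: Z_total = R + L = 673 + j163.5 Ω = 692.6∠13.7° Ω.
Step 4 — Source phasor: V = 27.3∠84.4° V = 2.664 + j27.17 V.
Step 5 — Current: I = V / Z = 0.013 + j0.03721 A = 0.03942∠70.7° A.
Step 6 — Complex power: S = V·I* = 1.046 + j0.254 VA.
Step 7 — Real power: P = Re(S) = 1.046 W.
Step 8 — Reactive power: Q = Im(S) = 0.254 VAR.
Step 9 — Apparent power: |S| = 1.076 VA.
Step 10 — Power factor: PF = P/|S| = 0.9717 (lagging).

(a) P = 1.046 W  (b) Q = 0.254 VAR  (c) S = 1.076 VA  (d) PF = 0.9717 (lagging)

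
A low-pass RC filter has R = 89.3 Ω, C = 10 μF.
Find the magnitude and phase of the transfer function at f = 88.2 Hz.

Step 1 — Angular frequency: ω = 2π·88.2 = 554.2 rad/s.
Step 2 — Transfer function: H(jω) = 1/(1 + jωRC).
Step 3 — Denominator: 1 + jωRC = 1 + j·554.2·89.3·1e-05 = 1 + j0.4949.
Step 4 — H = 0.8033 - j0.3975.
Step 5 — Magnitude: |H| = 0.8963 (-1.0 dB); phase: φ = -26.3°.

|H| = 0.8963 (-1.0 dB), φ = -26.3°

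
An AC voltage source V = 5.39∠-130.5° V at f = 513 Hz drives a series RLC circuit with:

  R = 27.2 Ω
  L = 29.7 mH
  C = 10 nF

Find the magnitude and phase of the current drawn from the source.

Step 1 — Angular frequency: ω = 2π·f = 2π·513 = 3223 rad/s.
Step 2 — Component impedances:
  R: Z = R = 27.2 Ω
  L: Z = jωL = j·3223·0.0297 = 0 + j95.73 Ω
  C: Z = 1/(jωC) = -j/(ω·C) = 0 - j3.102e+04 Ω
Step 3 — Series combination: Z_total = R + L + C = 27.2 - j3.093e+04 Ω = 3.093e+04∠-89.9° Ω.
Step 4 — Source phasor: V = 5.39∠-130.5° V = -3.501 - j4.099 V.
Step 5 — Ohm's law: I = V / Z_total = (-3.501 - j4.099) / (27.2 - j3.093e+04) = 0.0001324 - j0.0001133 A.
Step 6 — Convert to polar: |I| = 0.0001743 A, ∠I = -40.6°.

I = 0.0001743∠-40.6° A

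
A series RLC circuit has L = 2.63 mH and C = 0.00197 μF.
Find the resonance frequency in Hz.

Step 1 — Resonance condition Im(Z)=0 gives ω₀ = 1/√(LC).
Step 2 — ω₀ = 1/√(0.00263·1.97e-09) = 4.393e+05 rad/s.
Step 3 — f₀ = ω₀/(2π) = 6.992e+04 Hz.

f₀ = 6.992e+04 Hz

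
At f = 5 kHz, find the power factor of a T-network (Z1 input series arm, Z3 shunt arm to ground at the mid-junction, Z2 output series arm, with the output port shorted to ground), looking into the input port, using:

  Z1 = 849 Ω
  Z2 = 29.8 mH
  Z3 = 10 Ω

Step 1 — Angular frequency: ω = 2π·f = 2π·5000 = 3.142e+04 rad/s.
Step 2 — Component impedances:
  Z1: Z = R = 849 Ω
  Z2: Z = jωL = j·3.142e+04·0.0298 = 0 + j936.2 Ω
  Z3: Z = R = 10 Ω
Step 3 — With the output port shorted to ground, the output series arm Z2 runs from the junction to ground; the shunt arm Z3 also runs from the junction to ground. They appear in parallel: Z3 || Z2 = 9.999 + j0.1068 Ω.
Step 4 — Series with input arm Z1: Z_in = Z1 + (Z3 || Z2) = 859 + j0.1068 Ω = 859∠0.0° Ω.
Step 5 — Power factor: PF = cos(φ) = Re(Z)/|Z| = 859/859 = 1.
Step 6 — Type: Im(Z) = 0.1068 ⇒ lagging (phase φ = 0.0°).

PF = 1 (lagging, φ = 0.0°)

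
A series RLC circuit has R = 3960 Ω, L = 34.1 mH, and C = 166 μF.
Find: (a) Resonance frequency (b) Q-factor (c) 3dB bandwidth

Step 1 — Resonance: ω₀ = 1/√(LC) = 1/√(0.0341·0.000166) = 420.3 rad/s.
Step 2 — f₀ = ω₀/(2π) = 66.89 Hz.
Step 3 — Series Q: Q = ω₀L/R = 420.3·0.0341/3960 = 0.003619.
Step 4 — Bandwidth: Δω = ω₀/Q = 1.161e+05 rad/s; BW = Δω/(2π) = 1.848e+04 Hz.

(a) f₀ = 66.89 Hz  (b) Q = 0.003619  (c) BW = 1.848e+04 Hz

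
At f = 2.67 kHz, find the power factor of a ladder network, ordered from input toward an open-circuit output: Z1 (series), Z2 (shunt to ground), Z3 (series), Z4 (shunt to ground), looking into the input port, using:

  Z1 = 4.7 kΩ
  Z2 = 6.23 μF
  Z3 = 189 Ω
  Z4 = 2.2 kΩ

Step 1 — Angular frequency: ω = 2π·f = 2π·2670 = 1.678e+04 rad/s.
Step 2 — Component impedances:
  Z1: Z = R = 4700 Ω
  Z2: Z = 1/(jωC) = -j/(ω·C) = 0 - j9.568 Ω
  Z3: Z = R = 189 Ω
  Z4: Z = R = 2200 Ω
Step 3 — Ladder network (open output): work backward from the far end, alternating series and parallel combinations. Z_in = 4700 - j9.568 Ω = 4700∠-0.1° Ω.
Step 4 — Power factor: PF = cos(φ) = Re(Z)/|Z| = 4700/4700 = 1.
Step 5 — Type: Im(Z) = -9.568 ⇒ leading (phase φ = -0.1°).

PF = 1 (leading, φ = -0.1°)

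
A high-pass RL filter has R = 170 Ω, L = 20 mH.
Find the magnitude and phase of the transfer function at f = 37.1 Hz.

Step 1 — Angular frequency: ω = 2π·37.1 = 233.1 rad/s.
Step 2 — Transfer function: H(jω) = jωL/(R + jωL).
Step 3 — Numerator jωL = j·4.662; denominator R + jωL = 170 + j4.662.
Step 4 — H = 0.0007515 + j0.0274.
Step 5 — Magnitude: |H| = 0.02741 (-31.2 dB); phase: φ = 88.4°.

|H| = 0.02741 (-31.2 dB), φ = 88.4°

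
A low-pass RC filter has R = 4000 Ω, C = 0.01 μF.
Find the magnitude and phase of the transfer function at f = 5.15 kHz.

Step 1 — Angular frequency: ω = 2π·5150 = 3.236e+04 rad/s.
Step 2 — Transfer function: H(jω) = 1/(1 + jωRC).
Step 3 — Denominator: 1 + jωRC = 1 + j·3.236e+04·4000·1e-08 = 1 + j1.294.
Step 4 — H = 0.3738 - j0.4838.
Step 5 — Magnitude: |H| = 0.6114 (-4.3 dB); phase: φ = -52.3°.

|H| = 0.6114 (-4.3 dB), φ = -52.3°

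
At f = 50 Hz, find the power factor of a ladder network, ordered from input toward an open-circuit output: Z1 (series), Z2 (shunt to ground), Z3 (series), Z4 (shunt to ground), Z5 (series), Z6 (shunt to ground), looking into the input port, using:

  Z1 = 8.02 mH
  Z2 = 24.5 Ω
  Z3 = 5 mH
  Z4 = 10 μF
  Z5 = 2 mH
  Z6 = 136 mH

Step 1 — Angular frequency: ω = 2π·f = 2π·50 = 314.2 rad/s.
Step 2 — Component impedances:
  Z1: Z = jωL = j·314.2·0.00802 = 0 + j2.52 Ω
  Z2: Z = R = 24.5 Ω
  Z3: Z = jωL = j·314.2·0.005 = 0 + j1.571 Ω
  Z4: Z = 1/(jωC) = -j/(ω·C) = 0 - j318.3 Ω
  Z5: Z = jωL = j·314.2·0.002 = 0 + j0.6283 Ω
  Z6: Z = jωL = j·314.2·0.136 = 0 + j42.73 Ω
Step 3 — Ladder network (open output): work backward from the far end, alternating series and parallel combinations. Z_in = 20.02 + j11.99 Ω = 23.33∠30.9° Ω.
Step 4 — Power factor: PF = cos(φ) = Re(Z)/|Z| = 20.016/23.334 = 0.8578.
Step 5 — Type: Im(Z) = 11.99 ⇒ lagging (phase φ = 30.9°).

PF = 0.8578 (lagging, φ = 30.9°)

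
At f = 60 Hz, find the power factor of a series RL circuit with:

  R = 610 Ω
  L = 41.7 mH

Step 1 — Angular frequency: ω = 2π·f = 2π·60 = 377 rad/s.
Step 2 — Component impedances:
  R: Z = R = 610 Ω
  L: Z = jωL = j·377·0.0417 = 0 + j15.72 Ω
Step 3 — Series combination: Z_total = R + L = 610 + j15.72 Ω = 610.2∠1.5° Ω.
Step 4 — Power factor: PF = cos(φ) = Re(Z)/|Z| = 610/610.2 = 0.9997.
Step 5 — Type: Im(Z) = 15.72 ⇒ lagging (phase φ = 1.5°).

PF = 0.9997 (lagging, φ = 1.5°)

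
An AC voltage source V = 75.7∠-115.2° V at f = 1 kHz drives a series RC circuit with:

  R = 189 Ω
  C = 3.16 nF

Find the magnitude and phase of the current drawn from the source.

Step 1 — Angular frequency: ω = 2π·f = 2π·1000 = 6283 rad/s.
Step 2 — Component impedances:
  R: Z = R = 189 Ω
  C: Z = 1/(jωC) = -j/(ω·C) = 0 - j5.037e+04 Ω
Step 3 — Series combination: Z_total = R + C = 189 - j5.037e+04 Ω = 5.037e+04∠-89.8° Ω.
Step 4 — Source phasor: V = 75.7∠-115.2° V = -32.23 - j68.5 V.
Step 5 — Ohm's law: I = V / Z_total = (-32.23 - j68.5) / (189 - j5.037e+04) = 0.001358 - j0.000645 A.
Step 6 — Convert to polar: |I| = 0.001503 A, ∠I = -25.4°.

I = 0.001503∠-25.4° A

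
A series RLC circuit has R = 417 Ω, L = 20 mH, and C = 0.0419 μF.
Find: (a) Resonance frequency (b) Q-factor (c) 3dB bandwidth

Step 1 — Resonance condition Im(Z)=0 gives ω₀ = 1/√(LC).
Step 2 — ω₀ = 1/√(0.02·4.19e-08) = 3.454e+04 rad/s.
Step 3 — f₀ = ω₀/(2π) = 5498 Hz.
Step 4 — Series Q: Q = ω₀L/R = 3.454e+04·0.02/417 = 1.657.
Step 5 — 3dB bandwidth: Δω = ω₀/Q = 2.085e+04 rad/s; BW = Δω/(2π) = 3318 Hz.

(a) f₀ = 5498 Hz  (b) Q = 1.657  (c) BW = 3318 Hz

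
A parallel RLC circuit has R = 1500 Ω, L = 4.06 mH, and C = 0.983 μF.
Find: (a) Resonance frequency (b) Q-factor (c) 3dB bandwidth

Step 1 — Resonance: ω₀ = 1/√(LC) = 1/√(0.00406·9.83e-07) = 1.583e+04 rad/s.
Step 2 — f₀ = ω₀/(2π) = 2519 Hz.
Step 3 — Parallel Q: Q = R/(ω₀L) = 1500/(1.583e+04·0.00406) = 23.34.
Step 4 — Bandwidth: Δω = ω₀/Q = 678.2 rad/s; BW = Δω/(2π) = 107.9 Hz.

(a) f₀ = 2519 Hz  (b) Q = 23.34  (c) BW = 107.9 Hz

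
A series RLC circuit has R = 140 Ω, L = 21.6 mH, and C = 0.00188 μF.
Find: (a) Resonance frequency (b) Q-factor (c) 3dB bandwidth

Step 1 — Resonance: ω₀ = 1/√(LC) = 1/√(0.0216·1.88e-09) = 1.569e+05 rad/s.
Step 2 — f₀ = ω₀/(2π) = 2.498e+04 Hz.
Step 3 — Series Q: Q = ω₀L/R = 1.569e+05·0.0216/140 = 24.21.
Step 4 — Bandwidth: Δω = ω₀/Q = 6481 rad/s; BW = Δω/(2π) = 1032 Hz.

(a) f₀ = 2.498e+04 Hz  (b) Q = 24.21  (c) BW = 1032 Hz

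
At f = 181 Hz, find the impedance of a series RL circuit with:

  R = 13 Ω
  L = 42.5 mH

Step 1 — Angular frequency: ω = 2π·f = 2π·181 = 1137 rad/s.
Step 2 — Component impedances:
  R: Z = R = 13 Ω
  L: Z = jωL = j·1137·0.0425 = 0 + j48.33 Ω
Step 3 — Series combination: Z_total = R + L = 13 + j48.33 Ω = 50.05∠74.9° Ω.

Z = 13 + j48.33 Ω = 50.05∠74.9° Ω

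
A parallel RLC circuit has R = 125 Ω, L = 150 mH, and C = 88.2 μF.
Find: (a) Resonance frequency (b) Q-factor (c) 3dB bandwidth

Step 1 — Resonance: ω₀ = 1/√(LC) = 1/√(0.15·8.82e-05) = 274.9 rad/s.
Step 2 — f₀ = ω₀/(2π) = 43.76 Hz.
Step 3 — Parallel Q: Q = R/(ω₀L) = 125/(274.9·0.15) = 3.031.
Step 4 — Bandwidth: Δω = ω₀/Q = 90.7 rad/s; BW = Δω/(2π) = 14.44 Hz.

(a) f₀ = 43.76 Hz  (b) Q = 3.031  (c) BW = 14.44 Hz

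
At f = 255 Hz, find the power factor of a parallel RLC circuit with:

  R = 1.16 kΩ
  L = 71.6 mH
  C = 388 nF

Step 1 — Angular frequency: ω = 2π·f = 2π·255 = 1602 rad/s.
Step 2 — Component impedances:
  R: Z = R = 1160 Ω
  L: Z = jωL = j·1602·0.0716 = 0 + j114.7 Ω
  C: Z = 1/(jωC) = -j/(ω·C) = 0 - j1609 Ω
Step 3 — Parallel combination: 1/Z_total = 1/R + 1/L + 1/C; Z_total = 13.01 + j122.1 Ω = 122.8∠83.9° Ω.
Step 4 — Power factor: PF = cos(φ) = Re(Z)/|Z| = 13.01/122.8 = 0.1059.
Step 5 — Type: Im(Z) = 122.1 ⇒ lagging (phase φ = 83.9°).

PF = 0.1059 (lagging, φ = 83.9°)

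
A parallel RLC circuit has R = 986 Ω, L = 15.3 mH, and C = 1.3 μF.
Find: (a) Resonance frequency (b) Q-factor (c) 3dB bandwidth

Step 1 — Resonance: ω₀ = 1/√(LC) = 1/√(0.0153·1.3e-06) = 7091 rad/s.
Step 2 — f₀ = ω₀/(2π) = 1129 Hz.
Step 3 — Parallel Q: Q = R/(ω₀L) = 986/(7091·0.0153) = 9.089.
Step 4 — Bandwidth: Δω = ω₀/Q = 780.2 rad/s; BW = Δω/(2π) = 124.2 Hz.

(a) f₀ = 1129 Hz  (b) Q = 9.089  (c) BW = 124.2 Hz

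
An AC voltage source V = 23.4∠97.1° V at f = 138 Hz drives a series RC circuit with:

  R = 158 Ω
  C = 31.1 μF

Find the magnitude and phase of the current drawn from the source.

Step 1 — Angular frequency: ω = 2π·f = 2π·138 = 867.1 rad/s.
Step 2 — Component impedances:
  R: Z = R = 158 Ω
  C: Z = 1/(jωC) = -j/(ω·C) = 0 - j37.08 Ω
Step 3 — Series combination: Z_total = R + C = 158 - j37.08 Ω = 162.3∠-13.2° Ω.
Step 4 — Source phasor: V = 23.4∠97.1° V = -2.892 + j23.22 V.
Step 5 — Ohm's law: I = V / Z_total = (-2.892 + j23.22) / (158 - j37.08) = -0.05004 + j0.1352 A.
Step 6 — Convert to polar: |I| = 0.1442 A, ∠I = 110.3°.

I = 0.1442∠110.3° A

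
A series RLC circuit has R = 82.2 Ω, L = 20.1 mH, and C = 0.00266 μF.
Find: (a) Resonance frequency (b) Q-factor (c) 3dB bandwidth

Step 1 — Resonance condition Im(Z)=0 gives ω₀ = 1/√(LC).
Step 2 — ω₀ = 1/√(0.0201·2.66e-09) = 1.368e+05 rad/s.
Step 3 — f₀ = ω₀/(2π) = 2.177e+04 Hz.
Step 4 — Series Q: Q = ω₀L/R = 1.368e+05·0.0201/82.2 = 33.44.
Step 5 — 3dB bandwidth: Δω = ω₀/Q = 4090 rad/s; BW = Δω/(2π) = 650.9 Hz.

(a) f₀ = 2.177e+04 Hz  (b) Q = 33.44  (c) BW = 650.9 Hz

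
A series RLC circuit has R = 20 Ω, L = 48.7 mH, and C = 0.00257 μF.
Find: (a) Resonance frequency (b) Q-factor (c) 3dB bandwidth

Step 1 — Resonance: ω₀ = 1/√(LC) = 1/√(0.0487·2.57e-09) = 8.939e+04 rad/s.
Step 2 — f₀ = ω₀/(2π) = 1.423e+04 Hz.
Step 3 — Series Q: Q = ω₀L/R = 8.939e+04·0.0487/20 = 217.7.
Step 4 — Bandwidth: Δω = ω₀/Q = 410.7 rad/s; BW = Δω/(2π) = 65.36 Hz.

(a) f₀ = 1.423e+04 Hz  (b) Q = 217.7  (c) BW = 65.36 Hz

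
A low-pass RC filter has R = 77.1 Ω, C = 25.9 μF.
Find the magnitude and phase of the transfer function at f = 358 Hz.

Step 1 — Angular frequency: ω = 2π·358 = 2249 rad/s.
Step 2 — Transfer function: H(jω) = 1/(1 + jωRC).
Step 3 — Denominator: 1 + jωRC = 1 + j·2249·77.1·2.59e-05 = 1 + j4.492.
Step 4 — H = 0.04722 - j0.2121.
Step 5 — Magnitude: |H| = 0.2173 (-13.3 dB); phase: φ = -77.4°.

|H| = 0.2173 (-13.3 dB), φ = -77.4°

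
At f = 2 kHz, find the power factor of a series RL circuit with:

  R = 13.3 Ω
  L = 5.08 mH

Step 1 — Angular frequency: ω = 2π·f = 2π·2000 = 1.257e+04 rad/s.
Step 2 — Component impedances:
  R: Z = R = 13.3 Ω
  L: Z = jωL = j·1.257e+04·0.00508 = 0 + j63.84 Ω
Step 3 — Series combination: Z_total = R + L = 13.3 + j63.84 Ω = 65.21∠78.2° Ω.
Step 4 — Power factor: PF = cos(φ) = Re(Z)/|Z| = 13.3/65.21 = 0.204.
Step 5 — Type: Im(Z) = 63.84 ⇒ lagging (phase φ = 78.2°).

PF = 0.204 (lagging, φ = 78.2°)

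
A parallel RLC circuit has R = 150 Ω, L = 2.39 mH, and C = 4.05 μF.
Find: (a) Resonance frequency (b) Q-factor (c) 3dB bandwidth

Step 1 — Resonance: ω₀ = 1/√(LC) = 1/√(0.00239·4.05e-06) = 1.016e+04 rad/s.
Step 2 — f₀ = ω₀/(2π) = 1618 Hz.
Step 3 — Parallel Q: Q = R/(ω₀L) = 150/(1.016e+04·0.00239) = 6.175.
Step 4 — Bandwidth: Δω = ω₀/Q = 1646 rad/s; BW = Δω/(2π) = 262 Hz.

(a) f₀ = 1618 Hz  (b) Q = 6.175  (c) BW = 262 Hz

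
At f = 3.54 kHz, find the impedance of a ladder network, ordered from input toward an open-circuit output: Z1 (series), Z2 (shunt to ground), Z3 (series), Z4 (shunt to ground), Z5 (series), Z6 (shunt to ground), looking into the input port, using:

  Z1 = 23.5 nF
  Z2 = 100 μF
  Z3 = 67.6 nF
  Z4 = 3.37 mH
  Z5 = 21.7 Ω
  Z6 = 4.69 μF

Step 1 — Angular frequency: ω = 2π·f = 2π·3540 = 2.224e+04 rad/s.
Step 2 — Component impedances:
  Z1: Z = 1/(jωC) = -j/(ω·C) = 0 - j1913 Ω
  Z2: Z = 1/(jωC) = -j/(ω·C) = 0 - j0.4496 Ω
  Z3: Z = 1/(jωC) = -j/(ω·C) = 0 - j665.1 Ω
  Z4: Z = jωL = j·2.224e+04·0.00337 = 0 + j74.96 Ω
  Z5: Z = R = 21.7 Ω
  Z6: Z = 1/(jωC) = -j/(ω·C) = 0 - j9.586 Ω
Step 3 — Ladder network (open output): work backward from the far end, alternating series and parallel combinations. Z_in = 1.162e-05 - j1914 Ω = 1914∠-90.0° Ω.

Z = 1.162e-05 - j1914 Ω = 1914∠-90.0° Ω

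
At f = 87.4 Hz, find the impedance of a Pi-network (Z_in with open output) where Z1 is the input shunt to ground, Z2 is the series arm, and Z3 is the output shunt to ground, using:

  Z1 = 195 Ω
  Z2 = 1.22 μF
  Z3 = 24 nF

Step 1 — Angular frequency: ω = 2π·f = 2π·87.4 = 549.2 rad/s.
Step 2 — Component impedances:
  Z1: Z = R = 195 Ω
  Z2: Z = 1/(jωC) = -j/(ω·C) = 0 - j1493 Ω
  Z3: Z = 1/(jωC) = -j/(ω·C) = 0 - j7.587e+04 Ω
Step 3 — With open output, the series arm Z2 and the output shunt Z3 appear in series to ground: Z2 + Z3 = 0 - j7.737e+04 Ω.
Step 4 — Parallel with input shunt Z1: Z_in = Z1 || (Z2 + Z3) = 195 - j0.4915 Ω = 195∠-0.1° Ω.

Z = 195 - j0.4915 Ω = 195∠-0.1° Ω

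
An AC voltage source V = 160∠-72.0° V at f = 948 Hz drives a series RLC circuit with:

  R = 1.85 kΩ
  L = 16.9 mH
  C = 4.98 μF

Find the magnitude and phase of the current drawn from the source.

Step 1 — Angular frequency: ω = 2π·f = 2π·948 = 5956 rad/s.
Step 2 — Component impedances:
  R: Z = R = 1850 Ω
  L: Z = jωL = j·5956·0.0169 = 0 + j100.7 Ω
  C: Z = 1/(jωC) = -j/(ω·C) = 0 - j33.71 Ω
Step 3 — Series combination: Z_total = R + L + C = 1850 + j66.95 Ω = 1851∠2.1° Ω.
Step 4 — Source phasor: V = 160∠-72.0° V = 49.44 - j152.2 V.
Step 5 — Ohm's law: I = V / Z_total = (49.44 - j152.2) / (1850 + j66.95) = 0.02372 - j0.08311 A.
Step 6 — Convert to polar: |I| = 0.08643 A, ∠I = -74.1°.

I = 0.08643∠-74.1° A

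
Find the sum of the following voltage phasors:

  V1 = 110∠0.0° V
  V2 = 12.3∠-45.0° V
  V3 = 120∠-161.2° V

Step 1 — Convert each phasor to rectangular form:
  V1 = 110·(cos(0.0°) + j·sin(0.0°)) = 110 V
  V2 = 12.3·(cos(-45.0°) + j·sin(-45.0°)) = 8.697 - j8.697 V
  V3 = 120·(cos(-161.2°) + j·sin(-161.2°)) = -113.6 - j38.67 V
Step 2 — Sum components: V_total = 5.1 - j47.37 V.
Step 3 — Convert to polar: |V_total| = 47.64 V, ∠V_total = -83.9°.

V_total = 47.64∠-83.9° V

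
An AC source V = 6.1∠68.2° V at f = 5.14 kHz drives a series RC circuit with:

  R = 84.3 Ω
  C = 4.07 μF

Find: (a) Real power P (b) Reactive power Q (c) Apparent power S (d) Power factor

Step 1 — Angular frequency: ω = 2π·f = 2π·5140 = 3.23e+04 rad/s.
Step 2 — Component impedances:
  R: Z = R = 84.3 Ω
  C: Z = 1/(jωC) = -j/(ω·C) = 0 - j7.608 Ω
Step 3 — Series combination: Z_total = R + C = 84.3 - j7.608 Ω = 84.64∠-5.2° Ω.
Step 4 — Source phasor: V = 6.1∠68.2° V = 2.265 + j5.664 V.
Step 5 — Current: I = V / Z = 0.02064 + j0.06905 A = 0.07207∠73.4° A.
Step 6 — Complex power: S = V·I* = 0.4378 - j0.03951 VA.
Step 7 — Real power: P = Re(S) = 0.4378 W.
Step 8 — Reactive power: Q = Im(S) = -0.03951 VAR.
Step 9 — Apparent power: |S| = 0.4396 VA.
Step 10 — Power factor: PF = P/|S| = 0.996 (leading).

(a) P = 0.4378 W  (b) Q = -0.03951 VAR  (c) S = 0.4396 VA  (d) PF = 0.996 (leading)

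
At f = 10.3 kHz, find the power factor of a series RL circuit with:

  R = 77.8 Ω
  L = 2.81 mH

Step 1 — Angular frequency: ω = 2π·f = 2π·1.03e+04 = 6.472e+04 rad/s.
Step 2 — Component impedances:
  R: Z = R = 77.8 Ω
  L: Z = jωL = j·6.472e+04·0.00281 = 0 + j181.9 Ω
Step 3 — Series combination: Z_total = R + L = 77.8 + j181.9 Ω = 197.8∠66.8° Ω.
Step 4 — Power factor: PF = cos(φ) = Re(Z)/|Z| = 77.8/197.8 = 0.3933.
Step 5 — Type: Im(Z) = 181.9 ⇒ lagging (phase φ = 66.8°).

PF = 0.3933 (lagging, φ = 66.8°)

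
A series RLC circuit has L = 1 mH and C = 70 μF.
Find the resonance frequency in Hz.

Step 1 — Resonance condition Im(Z)=0 gives ω₀ = 1/√(LC).
Step 2 — ω₀ = 1/√(0.001·7e-05) = 3780 rad/s.
Step 3 — f₀ = ω₀/(2π) = 601.5 Hz.

f₀ = 601.5 Hz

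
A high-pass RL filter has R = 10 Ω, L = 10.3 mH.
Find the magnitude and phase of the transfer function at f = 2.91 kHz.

Step 1 — Angular frequency: ω = 2π·2910 = 1.828e+04 rad/s.
Step 2 — Transfer function: H(jω) = jωL/(R + jωL).
Step 3 — Numerator jωL = j·188.3; denominator R + jωL = 10 + j188.3.
Step 4 — H = 0.9972 + j0.05295.
Step 5 — Magnitude: |H| = 0.9986 (-0.0 dB); phase: φ = 3.0°.

|H| = 0.9986 (-0.0 dB), φ = 3.0°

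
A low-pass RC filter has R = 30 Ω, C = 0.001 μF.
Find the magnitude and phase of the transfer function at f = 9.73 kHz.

Step 1 — Angular frequency: ω = 2π·9730 = 6.114e+04 rad/s.
Step 2 — Transfer function: H(jω) = 1/(1 + jωRC).
Step 3 — Denominator: 1 + jωRC = 1 + j·6.114e+04·30·1e-09 = 1 + j0.001834.
Step 4 — H = 1 - j0.001834.
Step 5 — Magnitude: |H| = 1 (-0.0 dB); phase: φ = -0.1°.

|H| = 1 (-0.0 dB), φ = -0.1°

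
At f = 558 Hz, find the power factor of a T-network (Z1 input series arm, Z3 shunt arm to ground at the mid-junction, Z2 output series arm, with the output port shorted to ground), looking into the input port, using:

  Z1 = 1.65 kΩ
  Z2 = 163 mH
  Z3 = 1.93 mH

Step 1 — Angular frequency: ω = 2π·f = 2π·558 = 3506 rad/s.
Step 2 — Component impedances:
  Z1: Z = R = 1650 Ω
  Z2: Z = jωL = j·3506·0.163 = 0 + j571.5 Ω
  Z3: Z = jωL = j·3506·0.00193 = 0 + j6.767 Ω
Step 3 — With the output port shorted to ground, the output series arm Z2 runs from the junction to ground; the shunt arm Z3 also runs from the junction to ground. They appear in parallel: Z3 || Z2 = 0 + j6.687 Ω.
Step 4 — Series with input arm Z1: Z_in = Z1 + (Z3 || Z2) = 1650 + j6.687 Ω = 1650∠0.2° Ω.
Step 5 — Power factor: PF = cos(φ) = Re(Z)/|Z| = 1650/1650 = 1.
Step 6 — Type: Im(Z) = 6.687 ⇒ lagging (phase φ = 0.2°).

PF = 1 (lagging, φ = 0.2°)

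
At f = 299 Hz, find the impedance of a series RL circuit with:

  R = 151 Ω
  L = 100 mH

Step 1 — Angular frequency: ω = 2π·f = 2π·299 = 1879 rad/s.
Step 2 — Component impedances:
  R: Z = R = 151 Ω
  L: Z = jωL = j·1879·0.1 = 0 + j187.9 Ω
Step 3 — Series combination: Z_total = R + L = 151 + j187.9 Ω = 241∠51.2° Ω.

Z = 151 + j187.9 Ω = 241∠51.2° Ω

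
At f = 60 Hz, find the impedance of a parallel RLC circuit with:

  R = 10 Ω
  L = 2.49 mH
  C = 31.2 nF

Step 1 — Angular frequency: ω = 2π·f = 2π·60 = 377 rad/s.
Step 2 — Component impedances:
  R: Z = R = 10 Ω
  L: Z = jωL = j·377·0.00249 = 0 + j0.9387 Ω
  C: Z = 1/(jωC) = -j/(ω·C) = 0 - j8.502e+04 Ω
Step 3 — Parallel combination: 1/Z_total = 1/R + 1/L + 1/C; Z_total = 0.08735 + j0.9305 Ω = 0.9346∠84.6° Ω.

Z = 0.08735 + j0.9305 Ω = 0.9346∠84.6° Ω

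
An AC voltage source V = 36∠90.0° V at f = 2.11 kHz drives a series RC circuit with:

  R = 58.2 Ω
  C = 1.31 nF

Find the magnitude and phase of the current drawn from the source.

Step 1 — Angular frequency: ω = 2π·f = 2π·2110 = 1.326e+04 rad/s.
Step 2 — Component impedances:
  R: Z = R = 58.2 Ω
  C: Z = 1/(jωC) = -j/(ω·C) = 0 - j5.758e+04 Ω
Step 3 — Series combination: Z_total = R + C = 58.2 - j5.758e+04 Ω = 5.758e+04∠-89.9° Ω.
Step 4 — Source phasor: V = 36∠90.0° V = 0 + j36 V.
Step 5 — Ohm's law: I = V / Z_total = (0 + j36) / (58.2 - j5.758e+04) = -0.0006252 + j6.32e-07 A.
Step 6 — Convert to polar: |I| = 0.0006252 A, ∠I = 179.9°.

I = 0.0006252∠179.9° A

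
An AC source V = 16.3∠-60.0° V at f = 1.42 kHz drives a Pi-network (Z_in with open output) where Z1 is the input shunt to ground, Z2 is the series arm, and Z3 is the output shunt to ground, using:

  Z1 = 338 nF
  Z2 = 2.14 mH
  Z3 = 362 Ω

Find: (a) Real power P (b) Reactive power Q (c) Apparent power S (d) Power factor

Step 1 — Angular frequency: ω = 2π·f = 2π·1420 = 8922 rad/s.
Step 2 — Component impedances:
  Z1: Z = 1/(jωC) = -j/(ω·C) = 0 - j331.6 Ω
  Z2: Z = jωL = j·8922·0.00214 = 0 + j19.09 Ω
  Z3: Z = R = 362 Ω
Step 3 — With open output, the series arm Z2 and the output shunt Z3 appear in series to ground: Z2 + Z3 = 362 + j19.09 Ω.
Step 4 — Parallel with input shunt Z1: Z_in = Z1 || (Z2 + Z3) = 174 - j181.4 Ω = 251.4∠-46.2° Ω.
Step 5 — Source phasor: V = 16.3∠-60.0° V = 8.15 - j14.12 V.
Step 6 — Current: I = V / Z = 0.06297 - j0.01549 A = 0.06485∠-13.8° A.
Step 7 — Complex power: S = V·I* = 0.7319 - j0.7626 VA.
Step 8 — Real power: P = Re(S) = 0.7319 W.
Step 9 — Reactive power: Q = Im(S) = -0.7626 VAR.
Step 10 — Apparent power: |S| = 1.057 VA.
Step 11 — Power factor: PF = P/|S| = 0.6924 (leading).

(a) P = 0.7319 W  (b) Q = -0.7626 VAR  (c) S = 1.057 VA  (d) PF = 0.6924 (leading)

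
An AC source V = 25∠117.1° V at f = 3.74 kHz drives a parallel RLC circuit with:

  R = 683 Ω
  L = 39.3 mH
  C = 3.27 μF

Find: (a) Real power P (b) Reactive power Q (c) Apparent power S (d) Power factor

Step 1 — Angular frequency: ω = 2π·f = 2π·3740 = 2.35e+04 rad/s.
Step 2 — Component impedances:
  R: Z = R = 683 Ω
  L: Z = jωL = j·2.35e+04·0.0393 = 0 + j923.5 Ω
  C: Z = 1/(jωC) = -j/(ω·C) = 0 - j13.01 Ω
Step 3 — Parallel combination: 1/Z_total = 1/R + 1/L + 1/C; Z_total = 0.255 - j13.19 Ω = 13.2∠-88.9° Ω.
Step 4 — Source phasor: V = 25∠117.1° V = -11.39 + j22.26 V.
Step 5 — Current: I = V / Z = -1.703 - j0.8302 A = 1.894∠-154.0° A.
Step 6 — Complex power: S = V·I* = 0.9151 - j47.35 VA.
Step 7 — Real power: P = Re(S) = 0.9151 W.
Step 8 — Reactive power: Q = Im(S) = -47.35 VAR.
Step 9 — Apparent power: |S| = 47.36 VA.
Step 10 — Power factor: PF = P/|S| = 0.01932 (leading).

(a) P = 0.9151 W  (b) Q = -47.35 VAR  (c) S = 47.36 VA  (d) PF = 0.01932 (leading)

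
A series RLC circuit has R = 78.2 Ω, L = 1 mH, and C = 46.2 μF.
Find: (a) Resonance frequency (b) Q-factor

Step 1 — Resonance condition Im(Z)=0 gives ω₀ = 1/√(LC).
Step 2 — ω₀ = 1/√(0.001·4.62e-05) = 4652 rad/s.
Step 3 — f₀ = ω₀/(2π) = 740.5 Hz.
Step 4 — Series Q: Q = ω₀L/R = 4652·0.001/78.2 = 0.05949.

(a) f₀ = 740.5 Hz  (b) Q = 0.05949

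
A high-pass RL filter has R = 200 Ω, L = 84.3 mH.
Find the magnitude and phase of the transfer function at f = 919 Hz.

Step 1 — Angular frequency: ω = 2π·919 = 5774 rad/s.
Step 2 — Transfer function: H(jω) = jωL/(R + jωL).
Step 3 — Numerator jωL = j·486.8; denominator R + jωL = 200 + j486.8.
Step 4 — H = 0.8556 + j0.3515.
Step 5 — Magnitude: |H| = 0.925 (-0.7 dB); phase: φ = 22.3°.

|H| = 0.925 (-0.7 dB), φ = 22.3°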